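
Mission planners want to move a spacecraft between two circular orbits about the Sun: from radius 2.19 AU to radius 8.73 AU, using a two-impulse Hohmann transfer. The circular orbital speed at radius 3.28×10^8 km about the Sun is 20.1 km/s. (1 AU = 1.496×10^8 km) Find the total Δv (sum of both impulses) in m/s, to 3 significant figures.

Δv = 9010 m/s

From the circular-orbit relation v² = μ/r at r = 3.28×10^8 km: μ = v²r = (20.1)² × 3.28×10^8 = 1.32515×10^11 km³/s².
In km: r₁ = 2.19 × 1.496×10^8 = 3.27624×10^8 km; r₂ = 8.73 × 1.496×10^8 = 1.306008×10^9 km.
The Hohmann ellipse has a_t = (r₁ + r₂)/2 = 8.16816×10^8 km.
Circular speed at r₁: v₁ = √(μ/r₁) = √(1.32515×10^11/3.27624×10^8) = 20.112 km/s.
On the transfer ellipse at r₁, v² = μ(2/r − 1/a) gives v_p = √[μ(2/r₁ − 1/a_t)] = 25.431 km/s.
First burn Δv₁ = |v_p − v₁| = 5.319 km/s.
Circular speed at r₂: v₂ = √(μ/r₂) = 10.0730 km/s.
Transfer-orbit speed at r₂: v_a = √[μ(2/r₂ − 1/a_t)] = 6.37949 km/s.
Second burn Δv₂ = |v₂ − v_a| = 3.694 km/s.
Total Δv = Δv₁ + Δv₂ = 9.013 km/s.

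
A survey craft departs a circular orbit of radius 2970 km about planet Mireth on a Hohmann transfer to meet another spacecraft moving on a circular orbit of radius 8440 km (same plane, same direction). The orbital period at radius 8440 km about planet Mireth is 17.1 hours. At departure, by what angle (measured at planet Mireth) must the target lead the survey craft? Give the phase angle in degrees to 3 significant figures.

φ = 80.0°

From Kepler's third law T² = 4π²r³/μ at r = 8440 km, T = 17.1 hours = 17.1 × 3600 s = 61560 s: μ = 4π²r³/T² = 6263.11 km³/s².
Transfer-ellipse semi-major axis a_t = (r₁ + r₂)/2 = (2970 + 8440)/2 = 5705 km.
The half-period of the transfer ellipse is t = π√(a_t³/μ) = 17106 s.
The target's mean motion on its circular orbit is ω₂ = √(μ/r₂³) = 1.0207×10^-4 rad/s.
Angle swept by the target during transfer: ω₂·t = 1.746 rad = 100.0°.
Arrival is 180° from departure on the ellipse, so φ = 180° − 100.0° = 80.0°.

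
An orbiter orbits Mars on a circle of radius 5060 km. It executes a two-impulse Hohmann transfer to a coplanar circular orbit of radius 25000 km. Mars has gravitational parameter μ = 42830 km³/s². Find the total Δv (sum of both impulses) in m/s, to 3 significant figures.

Δv = 1390 m/s

The Hohmann ellipse has a_t = (r₁ + r₂)/2 = 15030 km.
At r₁ the circular-orbit speed is v₁ = √(μ/r₁) = 2.90937 km/s.
On the transfer ellipse at r₁, v² = μ(2/r − 1/a) gives v_p = √[μ(2/r₁ − 1/a_t)] = 3.75223 km/s.
First burn Δv₁ = |v_p − v₁| = 0.8429 km/s.
At r₂, v₂ = √(μ/r₂) = 1.30889 km/s.
Transfer-orbit speed at r₂: v_a = √[μ(2/r₂ − 1/a_t)] = 0.759451 km/s.
Second burn Δv₂ = |v₂ − v_a| = 0.5494 km/s.
Total Δv = Δv₁ + Δv₂ = 1.392 km/s.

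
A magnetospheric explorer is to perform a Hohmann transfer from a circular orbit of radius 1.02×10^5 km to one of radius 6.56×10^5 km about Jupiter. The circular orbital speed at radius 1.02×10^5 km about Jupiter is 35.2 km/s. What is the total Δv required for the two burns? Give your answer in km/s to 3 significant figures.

From the circular-orbit relation v² = μ/r at r = 1.02×10^5 km: μ = v²r = (35.2)² × 1.02×10^5 = 1.26382×10^8 km³/s².
Semi-major axis of the transfer orbit: a_t = (1.020×10^5 + 6.560×10^5)/2 = 3.790×10^5 km.
At r₁ the circular-orbit speed is v₁ = √(μ/r₁) = 35.20 km/s.
Transfer-orbit speed at r₁ (vis-viva equation): v_p = √[μ(2/r₁ − 1/a_t)] = 46.31 km/s.
First burn Δv₁ = |v_p − v₁| = 11.11 km/s.
Circular speed at r₂: v₂ = √(μ/r₂) = 13.88 km/s.
Transfer-orbit speed at r₂: v_a = √[μ(2/r₂ − 1/a_t)] = 7.201 km/s.
Second burn Δv₂ = |v₂ − v_a| = 6.679 km/s.
Total Δv = Δv₁ + Δv₂ = 17.79 km/s.

Δv = 17.8 km/s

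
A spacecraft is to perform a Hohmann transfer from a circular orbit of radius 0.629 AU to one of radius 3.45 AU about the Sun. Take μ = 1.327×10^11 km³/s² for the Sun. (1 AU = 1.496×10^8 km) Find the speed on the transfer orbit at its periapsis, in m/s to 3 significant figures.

In km: r₁ = 0.629 × 1.496×10^8 = 9.40984×10^7 km; r₂ = 3.45 × 1.496×10^8 = 5.1612×10^8 km.
The Hohmann ellipse has a_t = (r₁ + r₂)/2 = 3.051092×10^8 km.
At periapsis, r = 9.40984×10^7 km.
Applying v² = μ(2/r − 1/a_t): v = 48.84 km/s.

v = 48800 m/s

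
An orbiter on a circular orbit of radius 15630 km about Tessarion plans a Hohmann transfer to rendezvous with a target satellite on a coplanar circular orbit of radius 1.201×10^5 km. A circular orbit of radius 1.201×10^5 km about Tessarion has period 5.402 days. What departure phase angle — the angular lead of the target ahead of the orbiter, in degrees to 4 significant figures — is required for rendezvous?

φ = 103.5°

From Kepler's third law T² = 4π²r³/μ at r = 1.201×10^5 km, T = 5.402 days = 5.402 × 86400 s = 4.667328×10^5 s: μ = 4π²r³/T² = 3.13944×10^5 km³/s².
Semi-major axis of the transfer orbit: a_t = (15630 + 1.201×10^5)/2 = 67865 km.
Transfer time t = π√(a_t³/μ) = 99127.1 s.
Target angular speed ω₂ = √(μ/r₂³) = 1.34621×10^-5 rad/s.
Angle swept by the target during transfer: ω₂·t = 1.3345 rad = 76.46°.
The orbiter traverses 180° on the transfer ellipse, so the target must lead by 180° − 76.46° = 103.5°.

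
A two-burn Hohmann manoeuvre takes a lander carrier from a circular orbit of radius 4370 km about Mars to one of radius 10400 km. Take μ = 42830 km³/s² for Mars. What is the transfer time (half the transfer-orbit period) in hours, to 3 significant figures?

The Hohmann ellipse has a_t = (r₁ + r₂)/2 = 7385 km.
Half the transfer-orbit period gives t = π√(a_t³/μ) = 9634 s.
Converting: 9634 s ÷ 3600 s/hour = 2.68 hours.

t = 2.68 hours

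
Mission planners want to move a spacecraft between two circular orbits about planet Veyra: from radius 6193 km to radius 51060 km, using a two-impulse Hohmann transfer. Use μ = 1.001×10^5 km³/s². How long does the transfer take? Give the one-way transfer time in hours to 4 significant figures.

The Hohmann ellipse has a_t = (r₁ + r₂)/2 = 28626.5 km.
By Kepler's third law the transfer-orbit period is T = 2π√(a_t³/μ), so t = T/2 = 48090 s.
Converting: 48090 s ÷ 3600 s/hour = 13.36 hours.

t = 13.36 hours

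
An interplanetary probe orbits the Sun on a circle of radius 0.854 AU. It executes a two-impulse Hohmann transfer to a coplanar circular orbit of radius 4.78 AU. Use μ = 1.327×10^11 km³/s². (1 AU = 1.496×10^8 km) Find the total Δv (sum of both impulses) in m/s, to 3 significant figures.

Δv = 15900 m/s

In km: r₁ = 0.854 × 1.496×10^8 = 1.277584×10^8 km; r₂ = 4.78 × 1.496×10^8 = 7.15088×10^8 km.
Transfer-ellipse semi-major axis a_t = (r₁ + r₂)/2 = (1.277584×10^8 + 7.15088×10^8)/2 = 4.214232×10^8 km.
Circular speed at r₁: v₁ = √(μ/r₁) = √(1.327×10^11/1.277584×10^8) = 32.2285 km/s.
Transfer-orbit speed at r₁ (v² = μ(2/r − 1/a)): v_p = √[μ(2/r₁ − 1/a_t)] = 41.9818 km/s.
First burn Δv₁ = |v_p − v₁| = 9.7533 km/s.
Circular speed at r₂: v₂ = √(μ/r₂) = 13.622465 km/s.
Transfer-orbit speed at r₂: v_a = √[μ(2/r₂ − 1/a_t)] = 7.5005175 km/s.
Second burn Δv₂ = |v₂ − v_a| = 6.1219 km/s.
Total Δv = Δv₁ + Δv₂ = 15.88 km/s.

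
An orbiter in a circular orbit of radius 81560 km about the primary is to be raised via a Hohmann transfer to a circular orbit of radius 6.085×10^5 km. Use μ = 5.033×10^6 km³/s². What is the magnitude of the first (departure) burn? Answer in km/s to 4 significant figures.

The Hohmann ellipse has a_t = (r₁ + r₂)/2 = 3.4503×10^5 km.
On the circular orbit at r = 81560 km, v_c = √(μ/r) = 7.85552 km/s.
Vis-viva on the transfer ellipse at r = 81560 km gives v_t = √[μ(2/r − 1/a_t)] = 10.4322 km/s.
Δv₁ = |v_t − v_c| = |10.4322 − 7.85552| = 2.577 km/s.

Δv₁ = 2.577 km/s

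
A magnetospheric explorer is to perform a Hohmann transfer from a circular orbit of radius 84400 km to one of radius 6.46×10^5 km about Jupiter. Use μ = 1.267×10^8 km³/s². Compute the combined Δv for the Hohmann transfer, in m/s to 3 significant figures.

Semi-major axis of the transfer orbit: a_t = (84400 + 6.460×10^5)/2 = 3.652×10^5 km.
Circular speed at r₁: v₁ = √(μ/r₁) = √(1.267×10^8/84400) = 38.745 km/s.
Transfer-orbit speed at r₁ (v² = μ(2/r − 1/a)): v_p = √[μ(2/r₁ − 1/a_t)] = 51.531 km/s.
First burn Δv₁ = |v_p − v₁| = 12.79 km/s.
At r₂, v₂ = √(μ/r₂) = 14.0046 km/s.
Transfer-orbit speed at r₂: v_a = √[μ(2/r₂ − 1/a_t)] = 6.73252 km/s.
Second burn Δv₂ = |v₂ − v_a| = 7.272 km/s.
Total Δv = Δv₁ + Δv₂ = 20.06 km/s.

Δv = 20100 m/s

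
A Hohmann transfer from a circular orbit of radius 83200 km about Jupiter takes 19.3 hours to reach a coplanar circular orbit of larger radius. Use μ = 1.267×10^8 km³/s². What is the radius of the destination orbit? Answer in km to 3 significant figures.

Transfer time t = 19.3 hours = 69480 s, and t = π√(a_t³/μ).
So a_t = (μ t²/π²)^(1/3) = (1.267×10^8 × (69480)² / π²)^(1/3) = 3.9573×10^5 km.
Since a_t = (r₁ + r₂)/2, r₂ = 2a_t − r₁ = 2×3.9573×10^5 − 83200 = 7.0826×10^5 km.

r₂ = 7.08×10^5 km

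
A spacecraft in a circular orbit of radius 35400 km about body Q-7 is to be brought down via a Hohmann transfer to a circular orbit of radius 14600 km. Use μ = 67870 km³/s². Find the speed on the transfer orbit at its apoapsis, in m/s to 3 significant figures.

v = 1060 m/s

Transfer-ellipse semi-major axis a_t = (r₁ + r₂)/2 = (35400 + 14600)/2 = 25000 km.
The apoapsis of the transfer ellipse is at r = 35400 km.
Applying v² = μ(2/r − 1/a_t): v = 1.058 km/s.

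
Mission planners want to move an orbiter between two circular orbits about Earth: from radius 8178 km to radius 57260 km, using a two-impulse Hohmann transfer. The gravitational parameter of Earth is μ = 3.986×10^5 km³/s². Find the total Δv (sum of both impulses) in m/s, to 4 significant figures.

Semi-major axis of the transfer orbit: a_t = (8178 + 57260)/2 = 32719 km.
At r₁ the circular-orbit speed is v₁ = √(μ/r₁) = 6.9814 km/s.
On the transfer ellipse at r₁, vis-viva gives v_p = √[μ(2/r₁ − 1/a_t)] = 9.2357 km/s.
First burn Δv₁ = |v_p − v₁| = 2.2543 km/s.
Circular speed at r₂: v₂ = √(μ/r₂) = 2.6384 km/s.
Transfer-orbit speed at r₂: v_a = √[μ(2/r₂ − 1/a_t)] = 1.3191 km/s.
Second burn Δv₂ = |v₂ − v_a| = 1.3193 km/s.
Total Δv = Δv₁ + Δv₂ = 3.574 km/s.

Δv = 3574 m/s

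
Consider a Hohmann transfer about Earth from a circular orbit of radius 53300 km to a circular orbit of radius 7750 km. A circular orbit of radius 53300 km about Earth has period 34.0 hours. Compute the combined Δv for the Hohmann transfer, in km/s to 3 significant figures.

Δv = 3.66 km/s

From Kepler's third law T² = 4π²r³/μ at r = 53300 km, T = 34.0 hours = 34.0 × 3600 s = 1.224×10^5 s: μ = 4π²r³/T² = 3.99005×10^5 km³/s².
Transfer-ellipse semi-major axis a_t = (r₁ + r₂)/2 = (53300 + 7750)/2 = 30525 km.
At r₁ the circular-orbit speed is v₁ = √(μ/r₁) = 2.73606 km/s.
On the transfer ellipse at r₁, v² = μ(2/r − 1/a) gives v_a = √[μ(2/r₁ − 1/a_t)] = 1.37863 km/s.
First burn Δv₁ = |v_a − v₁| = 1.3574 km/s.
Circular speed at r₂: v₂ = √(μ/r₂) = 7.17527 km/s.
Transfer-orbit speed at r₂: v_p = √[μ(2/r₂ − 1/a_t)] = 9.48144 km/s.
Second burn Δv₂ = |v₂ − v_p| = 2.3062 km/s.
Δv = Δv₁ + Δv₂ = 1.3574 + 2.3062 = 3.664 km/s.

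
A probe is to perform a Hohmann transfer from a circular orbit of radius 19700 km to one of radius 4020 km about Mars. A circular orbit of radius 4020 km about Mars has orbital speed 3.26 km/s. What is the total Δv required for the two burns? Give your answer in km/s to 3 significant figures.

Δv = 1.56 km/s

From the circular-orbit relation v² = μ/r at r = 4020 km: μ = v²r = (3.26)² × 4020 = 42723.0 km³/s².
The Hohmann ellipse has a_t = (r₁ + r₂)/2 = 11860 km.
At r₁ the circular-orbit speed is v₁ = √(μ/r₁) = 1.47264 km/s.
On the transfer ellipse at r₁, v² = μ(2/r − 1/a) gives v_a = √[μ(2/r₁ − 1/a_t)] = 0.857370 km/s.
First burn Δv₁ = |v_a − v₁| = 0.6153 km/s.
At r₂, v₂ = √(μ/r₂) = 3.2600 km/s.
Transfer-orbit speed at r₂: v_p = √[μ(2/r₂ − 1/a_t)] = 4.2015 km/s.
Second burn Δv₂ = |v₂ − v_p| = 0.9415 km/s.
Total Δv = Δv₁ + Δv₂ = 1.557 km/s.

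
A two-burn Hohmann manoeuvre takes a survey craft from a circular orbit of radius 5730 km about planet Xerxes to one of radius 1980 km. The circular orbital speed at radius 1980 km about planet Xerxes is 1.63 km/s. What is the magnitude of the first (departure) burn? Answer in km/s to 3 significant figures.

From the circular-orbit relation v² = μ/r at r = 1980 km: μ = v²r = (1.63)² × 1980 = 5260.66 km³/s².
Transfer-ellipse semi-major axis a_t = (r₁ + r₂)/2 = (5730 + 1980)/2 = 3855 km.
Circular speed at r = 5730 km: v_c = √(μ/r) = 0.9582 km/s.
Vis-viva on the transfer ellipse at r = 5730 km gives v_t = √[μ(2/r − 1/a_t)] = 0.6867 km/s.
Δv₁ = |v_t − v_c| = |0.6867 − 0.9582| = 0.2715 km/s.

Δv₁ = 0.271 km/s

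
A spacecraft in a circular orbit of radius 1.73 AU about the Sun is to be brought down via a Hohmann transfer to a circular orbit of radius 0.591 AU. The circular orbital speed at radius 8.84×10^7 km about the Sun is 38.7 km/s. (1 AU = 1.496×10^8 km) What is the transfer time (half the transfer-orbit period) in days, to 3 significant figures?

t = 229 days

From the circular-orbit relation v² = μ/r at r = 8.84×10^7 km: μ = v²r = (38.7)² × 8.84×10^7 = 1.32396×10^11 km³/s².
In km: r₁ = 1.73 × 1.496×10^8 = 2.58808×10^8 km; r₂ = 0.591 × 1.496×10^8 = 8.84136×10^7 km.
Transfer-ellipse semi-major axis a_t = (r₁ + r₂)/2 = (2.58808×10^8 + 8.84136×10^7)/2 = 1.736108×10^8 km.
Half the transfer-orbit period gives t = π√(a_t³/μ) = 1.975×10^7 s.
Converting: 1.975×10^7 s ÷ 86400 s/day = 229 days.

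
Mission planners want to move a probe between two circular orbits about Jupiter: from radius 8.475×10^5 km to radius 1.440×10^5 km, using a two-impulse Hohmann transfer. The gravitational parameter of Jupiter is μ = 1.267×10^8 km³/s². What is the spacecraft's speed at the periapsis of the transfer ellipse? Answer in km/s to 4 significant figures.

Semi-major axis of the transfer orbit: a_t = (8.475×10^5 + 1.440×10^5)/2 = 4.9575×10^5 km.
At periapsis, r = 1.440×10^5 km.
Vis-viva: v = √[μ(2/r − 1/a_t)] = √[1.267×10^8 × (2/1.440×10^5 − 1/4.9575×10^5)] = 38.78 km/s.

v = 38.78 km/s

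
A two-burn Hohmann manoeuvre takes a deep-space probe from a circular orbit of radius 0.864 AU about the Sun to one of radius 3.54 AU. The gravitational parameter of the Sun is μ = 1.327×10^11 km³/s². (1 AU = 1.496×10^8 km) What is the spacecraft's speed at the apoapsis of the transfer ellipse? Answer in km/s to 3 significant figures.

v = 9.92 km/s

In km: r₁ = 0.864 × 1.496×10^8 = 1.292544×10^8 km; r₂ = 3.54 × 1.496×10^8 = 5.29584×10^8 km.
The Hohmann ellipse has a_t = (r₁ + r₂)/2 = 3.294192×10^8 km.
The apoapsis of the transfer ellipse is at r = 5.29584×10^8 km.
Applying v² = μ(2/r − 1/a_t): v = 9.916 km/s.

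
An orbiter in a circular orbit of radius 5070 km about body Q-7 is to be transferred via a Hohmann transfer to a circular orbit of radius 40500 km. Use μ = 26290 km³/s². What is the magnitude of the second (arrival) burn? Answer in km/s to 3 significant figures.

Δv₂ = 0.426 km/s

The Hohmann ellipse has a_t = (r₁ + r₂)/2 = 22785 km.
Circular speed at r = 40500 km: v_c = √(μ/r) = 0.8057 km/s.
Transfer-orbit speed at the same r (vis-viva, a = a_t): v_t = √[μ(2/r − 1/a_t)] = 0.3801 km/s.
Δv₂ = |v_t − v_c| = |0.3801 − 0.8057| = 0.4256 km/s.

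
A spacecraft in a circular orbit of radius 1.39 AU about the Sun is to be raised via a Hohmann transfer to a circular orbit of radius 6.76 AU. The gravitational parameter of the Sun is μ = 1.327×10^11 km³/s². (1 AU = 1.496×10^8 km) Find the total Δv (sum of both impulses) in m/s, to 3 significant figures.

Δv = 12000 m/s

In km: r₁ = 1.39 × 1.496×10^8 = 2.07944×10^8 km; r₂ = 6.76 × 1.496×10^8 = 1.011296×10^9 km.
Transfer-ellipse semi-major axis a_t = (r₁ + r₂)/2 = (2.07944×10^8 + 1.011296×10^9)/2 = 6.0962×10^8 km.
At r₁ the circular-orbit speed is v₁ = √(μ/r₁) = 25.262 km/s.
On the transfer ellipse at r₁, vis-viva gives v_p = √[μ(2/r₁ − 1/a_t)] = 32.537 km/s.
First burn Δv₁ = |v_p − v₁| = 7.275 km/s.
At r₂, v₂ = √(μ/r₂) = 11.455 km/s.
Transfer-orbit speed at r₂: v_a = √[μ(2/r₂ − 1/a_t)] = 6.6902 km/s.
Second burn Δv₂ = |v₂ − v_a| = 4.765 km/s.
Δv = Δv₁ + Δv₂ = 7.275 + 4.765 = 12.04 km/s.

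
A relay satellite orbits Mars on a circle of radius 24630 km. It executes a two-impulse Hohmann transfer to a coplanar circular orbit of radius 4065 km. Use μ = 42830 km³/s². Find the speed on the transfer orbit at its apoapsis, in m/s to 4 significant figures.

v = 701.9 m/s

The Hohmann ellipse has a_t = (r₁ + r₂)/2 = 14347.5 km.
The apoapsis of the transfer ellipse is at r = 24630 km.
From the vis-viva equation, v = √[μ(2/r − 1/a_t)] = 0.7019 km/s.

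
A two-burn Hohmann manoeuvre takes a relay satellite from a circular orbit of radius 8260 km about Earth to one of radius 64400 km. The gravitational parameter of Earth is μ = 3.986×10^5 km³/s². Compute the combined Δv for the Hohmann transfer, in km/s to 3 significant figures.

Semi-major axis of the transfer orbit: a_t = (8260 + 64400)/2 = 36330 km.
Circular speed at r₁: v₁ = √(μ/r₁) = √(3.986×10^5/8260) = 6.947 km/s.
On the transfer ellipse at r₁, vis-viva equation gives v_p = √[μ(2/r₁ − 1/a_t)] = 9.249 km/s.
First burn Δv₁ = |v_p − v₁| = 2.302 km/s.
At r₂, v₂ = √(μ/r₂) = 2.488 km/s.
Transfer-orbit speed at r₂: v_a = √[μ(2/r₂ − 1/a_t)] = 1.186 km/s.
Second burn Δv₂ = |v₂ − v_a| = 1.302 km/s.
Δv = Δv₁ + Δv₂ = 2.302 + 1.302 = 3.604 km/s.

Δv = 3.60 km/s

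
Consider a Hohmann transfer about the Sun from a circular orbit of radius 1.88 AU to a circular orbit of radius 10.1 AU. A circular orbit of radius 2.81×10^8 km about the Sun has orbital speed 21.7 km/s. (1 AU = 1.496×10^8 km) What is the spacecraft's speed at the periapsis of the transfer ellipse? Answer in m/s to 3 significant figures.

v = 28200 m/s

From the circular-orbit relation v² = μ/r at r = 2.81×10^8 km: μ = v²r = (21.7)² × 2.81×10^8 = 1.32320×10^11 km³/s².
In km: r₁ = 1.88 × 1.496×10^8 = 2.81248×10^8 km; r₂ = 10.1 × 1.496×10^8 = 1.51096×10^9 km.
The Hohmann ellipse has a_t = (r₁ + r₂)/2 = 8.96104×10^8 km.
The periapsis of the transfer ellipse is at r = 2.81248×10^8 km.
Applying v² = μ(2/r − 1/a_t): v = 28.17 km/s.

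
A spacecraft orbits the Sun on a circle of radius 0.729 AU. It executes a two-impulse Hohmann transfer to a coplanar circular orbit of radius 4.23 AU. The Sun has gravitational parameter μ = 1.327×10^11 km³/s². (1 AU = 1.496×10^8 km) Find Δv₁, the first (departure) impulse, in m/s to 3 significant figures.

In km: r₁ = 0.729 × 1.496×10^8 = 1.090584×10^8 km; r₂ = 4.23 × 1.496×10^8 = 6.32808×10^8 km.
Semi-major axis of the transfer orbit: a_t = (1.090584×10^8 + 6.32808×10^8)/2 = 3.709332×10^8 km.
Circular speed at r = 1.090584×10^8 km: v_c = √(μ/r) = 34.88 km/s.
Vis-viva on the transfer ellipse at r = 1.090584×10^8 km gives v_t = √[μ(2/r − 1/a_t)] = 45.56 km/s.
Δv₁ = |v_t − v_c| = |45.56 − 34.88| = 10.68 km/s.

Δv₁ = 10700 m/s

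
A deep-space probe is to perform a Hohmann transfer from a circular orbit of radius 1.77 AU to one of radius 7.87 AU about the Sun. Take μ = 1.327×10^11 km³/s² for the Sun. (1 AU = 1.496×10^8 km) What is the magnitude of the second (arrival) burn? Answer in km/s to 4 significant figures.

Δv₂ = 4.183 km/s

In km: r₁ = 1.77 × 1.496×10^8 = 2.64792×10^8 km; r₂ = 7.87 × 1.496×10^8 = 1.177352×10^9 km.
Semi-major axis of the transfer orbit: a_t = (2.64792×10^8 + 1.177352×10^9)/2 = 7.21072×10^8 km.
Circular speed at r = 1.177352×10^9 km: v_c = √(μ/r) = 10.6165 km/s.
Vis-viva on the transfer ellipse at r = 1.177352×10^9 km gives v_t = √[μ(2/r − 1/a_t)] = 6.43347 km/s.
Δv₂ = |v_t − v_c| = |6.43347 − 10.6165| = 4.183 km/s.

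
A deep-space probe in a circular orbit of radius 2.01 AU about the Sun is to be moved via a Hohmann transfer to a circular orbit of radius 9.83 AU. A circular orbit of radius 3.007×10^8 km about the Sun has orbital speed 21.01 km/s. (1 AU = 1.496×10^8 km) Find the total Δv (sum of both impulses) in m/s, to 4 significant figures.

Δv = 10030 m/s

From the circular-orbit relation v² = μ/r at r = 3.007×10^8 km: μ = v²r = (21.01)² × 3.007×10^8 = 1.32735×10^11 km³/s².
In km: r₁ = 2.01 × 1.496×10^8 = 3.00696×10^8 km; r₂ = 9.83 × 1.496×10^8 = 1.470568×10^9 km.
The Hohmann ellipse has a_t = (r₁ + r₂)/2 = 8.85632×10^8 km.
At r₁ the circular-orbit speed is v₁ = √(μ/r₁) = 21.0101 km/s.
Transfer-orbit speed at r₁ (vis-viva): v_p = √[μ(2/r₁ − 1/a_t)] = 27.0735 km/s.
First burn Δv₁ = |v_p − v₁| = 6.063 km/s.
At r₂, v₂ = √(μ/r₂) = 9.501 km/s.
Transfer-orbit speed at r₂: v_a = √[μ(2/r₂ − 1/a_t)] = 5.536 km/s.
Second burn Δv₂ = |v₂ − v_a| = 3.965 km/s.
Δv = Δv₁ + Δv₂ = 6.063 + 3.965 = 10.03 km/s.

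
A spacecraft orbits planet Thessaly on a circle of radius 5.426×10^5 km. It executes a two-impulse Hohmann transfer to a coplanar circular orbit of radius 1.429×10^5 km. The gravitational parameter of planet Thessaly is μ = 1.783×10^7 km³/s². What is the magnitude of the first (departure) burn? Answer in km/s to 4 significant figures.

The Hohmann ellipse has a_t = (r₁ + r₂)/2 = 3.4275×10^5 km.
On the circular orbit at r = 5.426×10^5 km, v_c = √(μ/r) = 5.732 km/s.
Transfer-orbit speed at the same r (vis-viva, a = a_t): v_t = √[μ(2/r − 1/a_t)] = 3.701 km/s.
Δv₁ = |v_t − v_c| = |3.701 − 5.732| = 2.031 km/s.

Δv₁ = 2.031 km/s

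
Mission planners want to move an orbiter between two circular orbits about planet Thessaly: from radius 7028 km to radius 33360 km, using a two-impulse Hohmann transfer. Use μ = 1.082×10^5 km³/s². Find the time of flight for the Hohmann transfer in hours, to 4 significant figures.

t = 7.613 hours

Transfer-ellipse semi-major axis a_t = (r₁ + r₂)/2 = (7028 + 33360)/2 = 20194 km.
Half the transfer-orbit period gives t = π√(a_t³/μ) = 27408 s.
Converting: 27408 s ÷ 3600 s/hour = 7.613 hours.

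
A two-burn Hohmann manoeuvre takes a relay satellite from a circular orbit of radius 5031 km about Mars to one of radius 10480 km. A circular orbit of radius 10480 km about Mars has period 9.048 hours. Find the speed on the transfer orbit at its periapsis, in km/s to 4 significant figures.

From Kepler's third law T² = 4π²r³/μ at r = 10480 km, T = 9.048 hours = 9.048 × 3600 s = 32572.8 s: μ = 4π²r³/T² = 42828.6 km³/s².
The Hohmann ellipse has a_t = (r₁ + r₂)/2 = 7755.5 km.
At periapsis, r = 5031 km.
From the vis-viva equation, v = √[μ(2/r − 1/a_t)] = 3.392 km/s.

v = 3.392 km/s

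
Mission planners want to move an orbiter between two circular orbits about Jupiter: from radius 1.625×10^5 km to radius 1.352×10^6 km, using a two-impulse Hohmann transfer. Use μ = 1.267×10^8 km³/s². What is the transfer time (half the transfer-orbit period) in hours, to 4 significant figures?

t = 51.09 hours

Transfer-ellipse semi-major axis a_t = (r₁ + r₂)/2 = (1.625×10^5 + 1.352×10^6)/2 = 7.5725×10^5 km.
By Kepler's third law the transfer-orbit period is T = 2π√(a_t³/μ), so t = T/2 = 1.8392×10^5 s.
Converting: 1.8392×10^5 s ÷ 3600 s/hour = 51.09 hours.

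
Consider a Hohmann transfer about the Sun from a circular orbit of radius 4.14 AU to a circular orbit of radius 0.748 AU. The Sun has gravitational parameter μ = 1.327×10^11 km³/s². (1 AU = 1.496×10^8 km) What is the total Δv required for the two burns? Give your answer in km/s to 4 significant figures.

Δv = 16.92 km/s

In km: r₁ = 4.14 × 1.496×10^8 = 6.19344×10^8 km; r₂ = 0.748 × 1.496×10^8 = 1.119008×10^8 km.
Transfer-ellipse semi-major axis a_t = (r₁ + r₂)/2 = (6.19344×10^8 + 1.119008×10^8)/2 = 3.656224×10^8 km.
At r₁ the circular-orbit speed is v₁ = √(μ/r₁) = 14.638 km/s.
Transfer-orbit speed at r₁ (v² = μ(2/r − 1/a)): v_a = √[μ(2/r₁ − 1/a_t)] = 8.0978 km/s.
First burn Δv₁ = |v_a − v₁| = 6.540 km/s.
Circular speed at r₂: v₂ = √(μ/r₂) = 34.44 km/s.
Transfer-orbit speed at r₂: v_p = √[μ(2/r₂ − 1/a_t)] = 44.82 km/s.
Second burn Δv₂ = |v₂ − v_p| = 10.38 km/s.
Total Δv = Δv₁ + Δv₂ = 16.92 km/s.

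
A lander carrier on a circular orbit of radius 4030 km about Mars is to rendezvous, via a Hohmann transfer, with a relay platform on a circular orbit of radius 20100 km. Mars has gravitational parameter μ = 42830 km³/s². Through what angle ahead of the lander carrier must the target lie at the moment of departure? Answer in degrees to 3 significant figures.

Transfer-ellipse semi-major axis a_t = (r₁ + r₂)/2 = (4030 + 20100)/2 = 12065 km.
Transfer time t = π√(a_t³/μ) = 20120 s.
The target's mean motion on its circular orbit is ω₂ = √(μ/r₂³) = 7.262×10^-5 rad/s.
Angle swept by the target during transfer: ω₂·t = 1.461 rad = 83.71°.
The lander carrier traverses 180° on the transfer ellipse, so the target must lead by 180° − 83.71° = 96.3°.

φ = 96.3°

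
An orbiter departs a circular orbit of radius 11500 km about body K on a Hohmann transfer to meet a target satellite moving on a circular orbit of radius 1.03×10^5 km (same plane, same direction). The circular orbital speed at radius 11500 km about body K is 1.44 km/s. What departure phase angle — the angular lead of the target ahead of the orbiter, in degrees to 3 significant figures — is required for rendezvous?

φ = 105°

From the circular-orbit relation v² = μ/r at r = 11500 km: μ = v²r = (1.44)² × 11500 = 23846.4 km³/s².
The Hohmann ellipse has a_t = (r₁ + r₂)/2 = 57250 km.
The half-period of the transfer ellipse is t = π√(a_t³/μ) = 2.787×10^5 s.
The target's mean motion on its circular orbit is ω₂ = √(μ/r₂³) = 4.671×10^-6 rad/s.
Angle swept by the target during transfer: ω₂·t = 1.3018 rad = 74.59°.
Arrival is 180° from departure on the ellipse, so φ = 180° − 74.59° = 105°.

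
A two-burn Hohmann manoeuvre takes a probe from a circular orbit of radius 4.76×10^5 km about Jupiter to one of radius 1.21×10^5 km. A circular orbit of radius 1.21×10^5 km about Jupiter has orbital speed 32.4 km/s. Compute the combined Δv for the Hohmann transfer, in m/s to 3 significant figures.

From the circular-orbit relation v² = μ/r at r = 1.21×10^5 km: μ = v²r = (32.4)² × 1.21×10^5 = 1.27021×10^8 km³/s².
The Hohmann ellipse has a_t = (r₁ + r₂)/2 = 2.985×10^5 km.
At r₁ the circular-orbit speed is v₁ = √(μ/r₁) = 16.336 km/s.
On the transfer ellipse at r₁, vis-viva equation gives v_a = √[μ(2/r₁ − 1/a_t)] = 10.401 km/s.
First burn Δv₁ = |v_a − v₁| = 5.935 km/s.
At r₂, v₂ = √(μ/r₂) = 32.400 km/s.
Transfer-orbit speed at r₂: v_p = √[μ(2/r₂ − 1/a_t)] = 40.914 km/s.
Second burn Δv₂ = |v₂ − v_p| = 8.514 km/s.
Total Δv = Δv₁ + Δv₂ = 14.45 km/s.

Δv = 14400 m/s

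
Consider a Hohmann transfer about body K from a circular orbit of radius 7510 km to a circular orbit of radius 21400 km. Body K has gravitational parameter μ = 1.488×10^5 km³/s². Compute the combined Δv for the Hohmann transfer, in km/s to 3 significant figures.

Transfer-ellipse semi-major axis a_t = (r₁ + r₂)/2 = (7510 + 21400)/2 = 14455 km.
Circular speed at r₁: v₁ = √(μ/r₁) = √(1.488×10^5/7510) = 4.4512 km/s.
Transfer-orbit speed at r₁ (v² = μ(2/r − 1/a)): v_p = √[μ(2/r₁ − 1/a_t)] = 5.4160 km/s.
First burn Δv₁ = |v_p − v₁| = 0.9648 km/s.
Circular speed at r₂: v₂ = √(μ/r₂) = 2.6369 km/s.
Transfer-orbit speed at r₂: v_a = √[μ(2/r₂ − 1/a_t)] = 1.9007 km/s.
Second burn Δv₂ = |v₂ − v_a| = 0.7362 km/s.
Δv = Δv₁ + Δv₂ = 0.9648 + 0.7362 = 1.701 km/s.

Δv = 1.70 km/s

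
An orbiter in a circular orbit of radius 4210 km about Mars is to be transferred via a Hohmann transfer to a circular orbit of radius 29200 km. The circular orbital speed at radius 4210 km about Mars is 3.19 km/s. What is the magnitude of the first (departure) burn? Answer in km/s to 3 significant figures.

Δv₁ = 1.03 km/s

From the circular-orbit relation v² = μ/r at r = 4210 km: μ = v²r = (3.19)² × 4210 = 42841.4 km³/s².
The Hohmann ellipse has a_t = (r₁ + r₂)/2 = 16705 km.
Circular speed at r = 4210 km: v_c = √(μ/r) = 3.190 km/s.
Vis-viva on the transfer ellipse at r = 4210 km gives v_t = √[μ(2/r − 1/a_t)] = 4.218 km/s.
Δv₁ = |v_t − v_c| = |4.218 − 3.190| = 1.028 km/s.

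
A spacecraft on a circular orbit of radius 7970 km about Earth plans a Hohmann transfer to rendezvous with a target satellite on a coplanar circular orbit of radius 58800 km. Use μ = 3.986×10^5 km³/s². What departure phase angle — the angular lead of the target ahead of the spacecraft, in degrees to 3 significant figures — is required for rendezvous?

φ = 103°

Transfer-ellipse semi-major axis a_t = (r₁ + r₂)/2 = (7970 + 58800)/2 = 33385 km.
The half-period of the transfer ellipse is t = π√(a_t³/μ) = 30350 s.
Target angular speed ω₂ = √(μ/r₂³) = 4.428×10^-5 rad/s.
Angle swept by the target during transfer: ω₂·t = 1.344 rad = 77.01°.
The spacecraft traverses 180° on the transfer ellipse, so the target must lead by 180° − 77.01° = 103°.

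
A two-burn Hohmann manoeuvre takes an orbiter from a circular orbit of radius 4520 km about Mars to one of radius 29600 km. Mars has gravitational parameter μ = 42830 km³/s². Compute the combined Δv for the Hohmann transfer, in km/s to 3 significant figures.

Transfer-ellipse semi-major axis a_t = (r₁ + r₂)/2 = (4520 + 29600)/2 = 17060 km.
Circular speed at r₁: v₁ = √(μ/r₁) = √(42830/4520) = 3.07826 km/s.
On the transfer ellipse at r₁, v² = μ(2/r − 1/a) gives v_p = √[μ(2/r₁ − 1/a_t)] = 4.05472 km/s.
First burn Δv₁ = |v_p − v₁| = 0.9765 km/s.
At r₂, v₂ = √(μ/r₂) = 1.2029 km/s.
Transfer-orbit speed at r₂: v_a = √[μ(2/r₂ − 1/a_t)] = 0.61917 km/s.
Second burn Δv₂ = |v₂ − v_a| = 0.5837 km/s.
Δv = Δv₁ + Δv₂ = 0.9765 + 0.5837 = 1.560 km/s.

Δv = 1.56 km/s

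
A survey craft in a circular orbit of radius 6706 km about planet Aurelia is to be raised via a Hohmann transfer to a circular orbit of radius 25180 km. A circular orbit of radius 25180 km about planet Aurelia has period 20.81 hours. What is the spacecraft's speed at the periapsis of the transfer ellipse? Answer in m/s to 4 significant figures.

From Kepler's third law T² = 4π²r³/μ at r = 25180 km, T = 20.81 hours = 20.81 × 3600 s = 74916 s: μ = 4π²r³/T² = 1.12299×10^5 km³/s².
Semi-major axis of the transfer orbit: a_t = (6706 + 25180)/2 = 15943 km.
The periapsis of the transfer ellipse is at r = 6706 km.
Vis-viva: v = √[μ(2/r − 1/a_t)] = √[1.12299×10^5 × (2/6706 − 1/15943)] = 5.143 km/s.

v = 5143 m/s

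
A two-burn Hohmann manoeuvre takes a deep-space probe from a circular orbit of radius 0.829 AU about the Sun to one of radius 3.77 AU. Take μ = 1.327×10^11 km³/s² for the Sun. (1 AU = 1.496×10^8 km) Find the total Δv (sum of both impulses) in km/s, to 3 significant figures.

Δv = 15.3 km/s

In km: r₁ = 0.829 × 1.496×10^8 = 1.240184×10^8 km; r₂ = 3.77 × 1.496×10^8 = 5.63992×10^8 km.
Semi-major axis of the transfer orbit: a_t = (1.240184×10^8 + 5.63992×10^8)/2 = 3.440052×10^8 km.
At r₁ the circular-orbit speed is v₁ = √(μ/r₁) = 32.711 km/s.
On the transfer ellipse at r₁, vis-viva equation gives v_p = √[μ(2/r₁ − 1/a_t)] = 41.884 km/s.
First burn Δv₁ = |v_p − v₁| = 9.173 km/s.
Circular speed at r₂: v₂ = √(μ/r₂) = 15.339 km/s.
Transfer-orbit speed at r₂: v_a = √[μ(2/r₂ − 1/a_t)] = 9.2100 km/s.
Second burn Δv₂ = |v₂ − v_a| = 6.129 km/s.
Total Δv = Δv₁ + Δv₂ = 15.30 km/s.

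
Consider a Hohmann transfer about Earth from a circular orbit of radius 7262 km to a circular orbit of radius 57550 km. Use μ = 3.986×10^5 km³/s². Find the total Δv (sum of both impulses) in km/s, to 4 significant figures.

Transfer-ellipse semi-major axis a_t = (r₁ + r₂)/2 = (7262 + 57550)/2 = 32406 km.
At r₁ the circular-orbit speed is v₁ = √(μ/r₁) = 7.409 km/s.
On the transfer ellipse at r₁, vis-viva equation gives v_p = √[μ(2/r₁ − 1/a_t)] = 9.873 km/s.
First burn Δv₁ = |v_p − v₁| = 2.464 km/s.
At r₂, v₂ = √(μ/r₂) = 2.632 km/s.
Transfer-orbit speed at r₂: v_a = √[μ(2/r₂ − 1/a_t)] = 1.246 km/s.
Second burn Δv₂ = |v₂ − v_a| = 1.386 km/s.
Total Δv = Δv₁ + Δv₂ = 3.850 km/s.

Δv = 3.850 km/s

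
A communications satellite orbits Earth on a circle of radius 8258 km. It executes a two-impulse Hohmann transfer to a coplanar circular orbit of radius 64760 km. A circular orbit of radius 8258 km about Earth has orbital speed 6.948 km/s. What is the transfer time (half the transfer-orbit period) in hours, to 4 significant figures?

t = 9.642 hours

From the circular-orbit relation v² = μ/r at r = 8258 km: μ = v²r = (6.948)² × 8258 = 3.98653×10^5 km³/s².
The Hohmann ellipse has a_t = (r₁ + r₂)/2 = 36509 km.
By Kepler's third law the transfer-orbit period is T = 2π√(a_t³/μ), so t = T/2 = 34710 s.
Converting: 34710 s ÷ 3600 s/hour = 9.642 hours.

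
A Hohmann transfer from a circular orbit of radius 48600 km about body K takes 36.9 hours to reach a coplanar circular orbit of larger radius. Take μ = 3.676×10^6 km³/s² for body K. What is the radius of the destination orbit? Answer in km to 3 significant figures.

Transfer time t = 36.9 hours = 1.3284×10^5 s, and t = π√(a_t³/μ).
So a_t = (μ t²/π²)^(1/3) = (3.676×10^6 × (1.3284×10^5)² / π²)^(1/3) = 1.8732×10^5 km.
Since a_t = (r₁ + r₂)/2, r₂ = 2a_t − r₁ = 2×1.8732×10^5 − 48600 = 3.2604×10^5 km.

r₂ = 3.26×10^5 km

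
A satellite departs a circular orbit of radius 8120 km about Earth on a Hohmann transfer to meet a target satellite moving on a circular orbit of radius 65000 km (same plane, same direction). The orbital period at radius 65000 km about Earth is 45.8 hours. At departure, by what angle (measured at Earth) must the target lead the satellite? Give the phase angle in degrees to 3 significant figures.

From Kepler's third law T² = 4π²r³/μ at r = 65000 km, T = 45.8 hours = 45.8 × 3600 s = 1.6488×10^5 s: μ = 4π²r³/T² = 3.98808×10^5 km³/s².
Semi-major axis of the transfer orbit: a_t = (8120 + 65000)/2 = 36560 km.
Transfer time t = π√(a_t³/μ) = 34776 s.
The target's mean motion on its circular orbit is ω₂ = √(μ/r₂³) = 3.8108×10^-5 rad/s.
Angle swept by the target during transfer: ω₂·t = 1.3252 rad = 75.93°.
The satellite traverses 180° on the transfer ellipse, so the target must lead by 180° − 75.93° = 104°.

φ = 104°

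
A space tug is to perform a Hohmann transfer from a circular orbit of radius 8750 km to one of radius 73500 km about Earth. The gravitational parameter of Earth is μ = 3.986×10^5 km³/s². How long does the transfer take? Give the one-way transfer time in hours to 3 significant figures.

t = 11.5 hours

Semi-major axis of the transfer orbit: a_t = (8750 + 73500)/2 = 41125 km.
Transfer time t = π√(a_t³/μ) = π√((41125)³ / 3.986×10^5) = 41500 s.
Converting: 41500 s ÷ 3600 s/hour = 11.5 hours.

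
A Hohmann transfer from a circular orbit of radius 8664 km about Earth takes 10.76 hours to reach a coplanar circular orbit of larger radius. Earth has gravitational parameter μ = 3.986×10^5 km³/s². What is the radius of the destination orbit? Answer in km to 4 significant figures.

Transfer time t = 10.76 hours = 38736 s, and t = π√(a_t³/μ).
So a_t = (μ t²/π²)^(1/3) = (3.986×10^5 × (38736)² / π²)^(1/3) = 39279 km.
Since a_t = (r₁ + r₂)/2, r₂ = 2a_t − r₁ = 2×39279 − 8664 = 69894 km.

r₂ = 69890 km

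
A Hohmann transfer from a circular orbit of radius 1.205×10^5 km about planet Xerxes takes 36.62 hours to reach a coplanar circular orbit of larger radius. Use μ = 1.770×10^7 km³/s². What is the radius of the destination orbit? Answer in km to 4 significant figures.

Transfer time t = 36.62 hours = 1.31832×10^5 s, and t = π√(a_t³/μ).
So a_t = (μ t²/π²)^(1/3) = (1.770×10^7 × (1.31832×10^5)² / π²)^(1/3) = 3.1471×10^5 km.
Since a_t = (r₁ + r₂)/2, r₂ = 2a_t − r₁ = 2×3.1471×10^5 − 1.205×10^5 = 5.0892×10^5 km.

r₂ = 5.089×10^5 km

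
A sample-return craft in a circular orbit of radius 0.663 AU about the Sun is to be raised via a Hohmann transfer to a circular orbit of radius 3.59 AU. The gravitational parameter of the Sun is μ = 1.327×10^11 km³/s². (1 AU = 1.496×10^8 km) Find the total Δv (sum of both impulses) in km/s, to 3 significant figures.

In km: r₁ = 0.663 × 1.496×10^8 = 9.91848×10^7 km; r₂ = 3.59 × 1.496×10^8 = 5.37064×10^8 km.
Transfer-ellipse semi-major axis a_t = (r₁ + r₂)/2 = (9.91848×10^7 + 5.37064×10^8)/2 = 3.181244×10^8 km.
At r₁ the circular-orbit speed is v₁ = √(μ/r₁) = 36.58 km/s.
Transfer-orbit speed at r₁ (vis-viva): v_p = √[μ(2/r₁ − 1/a_t)] = 47.53 km/s.
First burn Δv₁ = |v_p − v₁| = 10.95 km/s.
Circular speed at r₂: v₂ = √(μ/r₂) = 15.719 km/s.
Transfer-orbit speed at r₂: v_a = √[μ(2/r₂ − 1/a_t)] = 8.7770 km/s.
Second burn Δv₂ = |v₂ − v_a| = 6.942 km/s.
Δv = Δv₁ + Δv₂ = 10.95 + 6.942 = 17.89 km/s.

Δv = 17.9 km/s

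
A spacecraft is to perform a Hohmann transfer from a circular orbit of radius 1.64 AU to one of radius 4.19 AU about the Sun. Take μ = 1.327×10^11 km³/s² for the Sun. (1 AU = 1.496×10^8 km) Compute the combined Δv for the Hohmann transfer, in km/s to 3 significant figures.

In km: r₁ = 1.64 × 1.496×10^8 = 2.45344×10^8 km; r₂ = 4.19 × 1.496×10^8 = 6.26824×10^8 km.
The Hohmann ellipse has a_t = (r₁ + r₂)/2 = 4.36084×10^8 km.
At r₁ the circular-orbit speed is v₁ = √(μ/r₁) = 23.25668 km/s.
Transfer-orbit speed at r₁ (v² = μ(2/r − 1/a)): v_p = √[μ(2/r₁ − 1/a_t)] = 27.88274 km/s.
First burn Δv₁ = |v_p − v₁| = 4.6261 km/s.
At r₂, v₂ = √(μ/r₂) = 14.5500 km/s.
Transfer-orbit speed at r₂: v_a = √[μ(2/r₂ − 1/a_t)] = 10.9135 km/s.
Second burn Δv₂ = |v₂ − v_a| = 3.6365 km/s.
Δv = Δv₁ + Δv₂ = 4.6261 + 3.6365 = 8.263 km/s.

Δv = 8.26 km/s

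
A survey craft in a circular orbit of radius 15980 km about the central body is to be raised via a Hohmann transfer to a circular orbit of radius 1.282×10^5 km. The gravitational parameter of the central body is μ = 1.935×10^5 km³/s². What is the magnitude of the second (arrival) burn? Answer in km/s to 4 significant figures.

Δv₂ = 0.6501 km/s

The Hohmann ellipse has a_t = (r₁ + r₂)/2 = 72090 km.
On the circular orbit at r = 1.282×10^5 km, v_c = √(μ/r) = 1.22856 km/s.
Transfer-orbit speed at the same r (vis-viva, a = a_t): v_t = √[μ(2/r − 1/a_t)] = 0.578425 km/s.
Δv₂ = |v_t − v_c| = |0.578425 − 1.22856| = 0.6501 km/s.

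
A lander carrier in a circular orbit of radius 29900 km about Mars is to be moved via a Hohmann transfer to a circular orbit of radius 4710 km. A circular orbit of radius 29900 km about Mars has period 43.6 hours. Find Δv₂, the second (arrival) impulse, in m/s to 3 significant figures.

From Kepler's third law T² = 4π²r³/μ at r = 29900 km, T = 43.6 hours = 43.6 × 3600 s = 1.5696×10^5 s: μ = 4π²r³/T² = 42834.7 km³/s².
The Hohmann ellipse has a_t = (r₁ + r₂)/2 = 17305 km.
On the circular orbit at r = 4710 km, v_c = √(μ/r) = 3.0157 km/s.
Vis-viva on the transfer ellipse at r = 4710 km gives v_t = √[μ(2/r − 1/a_t)] = 3.9640 km/s.
Δv₂ = |v_t − v_c| = |3.9640 − 3.0157| = 0.9483 km/s.

Δv₂ = 948 m/s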